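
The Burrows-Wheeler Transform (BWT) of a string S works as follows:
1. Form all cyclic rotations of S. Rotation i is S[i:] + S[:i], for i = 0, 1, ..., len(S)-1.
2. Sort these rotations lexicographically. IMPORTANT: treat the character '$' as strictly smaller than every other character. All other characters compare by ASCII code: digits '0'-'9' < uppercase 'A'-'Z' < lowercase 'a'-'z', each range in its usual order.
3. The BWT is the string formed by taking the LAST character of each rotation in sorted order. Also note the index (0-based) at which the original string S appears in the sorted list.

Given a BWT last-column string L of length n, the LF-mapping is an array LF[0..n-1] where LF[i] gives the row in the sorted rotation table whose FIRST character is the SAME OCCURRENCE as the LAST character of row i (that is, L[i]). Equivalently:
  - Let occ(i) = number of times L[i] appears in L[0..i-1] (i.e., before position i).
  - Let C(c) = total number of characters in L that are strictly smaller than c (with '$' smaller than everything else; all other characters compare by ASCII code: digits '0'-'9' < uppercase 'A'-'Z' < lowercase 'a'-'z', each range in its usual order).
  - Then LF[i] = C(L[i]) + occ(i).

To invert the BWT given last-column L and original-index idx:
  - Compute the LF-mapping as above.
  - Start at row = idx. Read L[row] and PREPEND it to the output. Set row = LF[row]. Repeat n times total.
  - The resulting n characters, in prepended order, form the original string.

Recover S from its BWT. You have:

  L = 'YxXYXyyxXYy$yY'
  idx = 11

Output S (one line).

Answer: yYxYyyyYXxXXY$

Derivation:
LF mapping: 4 8 1 5 2 10 11 9 3 6 12 0 13 7
Walk LF starting at row 11, prepending L[row]:
  step 1: row=11, L[11]='$', prepend. Next row=LF[11]=0
  step 2: row=0, L[0]='Y', prepend. Next row=LF[0]=4
  step 3: row=4, L[4]='X', prepend. Next row=LF[4]=2
  step 4: row=2, L[2]='X', prepend. Next row=LF[2]=1
  step 5: row=1, L[1]='x', prepend. Next row=LF[1]=8
  step 6: row=8, L[8]='X', prepend. Next row=LF[8]=3
  step 7: row=3, L[3]='Y', prepend. Next row=LF[3]=5
  step 8: row=5, L[5]='y', prepend. Next row=LF[5]=10
  step 9: row=10, L[10]='y', prepend. Next row=LF[10]=12
  step 10: row=12, L[12]='y', prepend. Next row=LF[12]=13
  step 11: row=13, L[13]='Y', prepend. Next row=LF[13]=7
  step 12: row=7, L[7]='x', prepend. Next row=LF[7]=9
  step 13: row=9, L[9]='Y', prepend. Next row=LF[9]=6
  step 14: row=6, L[6]='y', prepend. Next row=LF[6]=11
Reversed output: yYxYyyyYXxXXY$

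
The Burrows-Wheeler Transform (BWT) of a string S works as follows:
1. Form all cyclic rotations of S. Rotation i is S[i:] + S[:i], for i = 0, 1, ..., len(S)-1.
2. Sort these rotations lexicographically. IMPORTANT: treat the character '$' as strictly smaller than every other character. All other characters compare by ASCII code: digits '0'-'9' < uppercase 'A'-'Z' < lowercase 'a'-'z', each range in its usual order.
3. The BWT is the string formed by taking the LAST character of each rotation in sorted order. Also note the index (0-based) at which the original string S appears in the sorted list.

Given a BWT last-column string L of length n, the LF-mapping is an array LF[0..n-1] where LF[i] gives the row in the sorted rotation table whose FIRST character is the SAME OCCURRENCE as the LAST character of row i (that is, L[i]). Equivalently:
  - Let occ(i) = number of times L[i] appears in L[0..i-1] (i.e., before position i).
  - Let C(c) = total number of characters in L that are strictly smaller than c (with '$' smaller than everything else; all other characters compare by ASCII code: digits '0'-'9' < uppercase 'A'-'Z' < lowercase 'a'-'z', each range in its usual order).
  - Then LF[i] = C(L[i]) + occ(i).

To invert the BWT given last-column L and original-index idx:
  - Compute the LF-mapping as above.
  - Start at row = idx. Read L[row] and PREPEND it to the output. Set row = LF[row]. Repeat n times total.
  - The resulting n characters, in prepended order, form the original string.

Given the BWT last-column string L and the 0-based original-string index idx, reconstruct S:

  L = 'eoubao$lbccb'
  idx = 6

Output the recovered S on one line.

LF mapping: 7 9 11 2 1 10 0 8 3 5 6 4
Walk LF starting at row 6, prepending L[row]:
  step 1: row=6, L[6]='$', prepend. Next row=LF[6]=0
  step 2: row=0, L[0]='e', prepend. Next row=LF[0]=7
  step 3: row=7, L[7]='l', prepend. Next row=LF[7]=8
  step 4: row=8, L[8]='b', prepend. Next row=LF[8]=3
  step 5: row=3, L[3]='b', prepend. Next row=LF[3]=2
  step 6: row=2, L[2]='u', prepend. Next row=LF[2]=11
  step 7: row=11, L[11]='b', prepend. Next row=LF[11]=4
  step 8: row=4, L[4]='a', prepend. Next row=LF[4]=1
  step 9: row=1, L[1]='o', prepend. Next row=LF[1]=9
  step 10: row=9, L[9]='c', prepend. Next row=LF[9]=5
  step 11: row=5, L[5]='o', prepend. Next row=LF[5]=10
  step 12: row=10, L[10]='c', prepend. Next row=LF[10]=6
Reversed output: cocoabubble$

Answer: cocoabubble$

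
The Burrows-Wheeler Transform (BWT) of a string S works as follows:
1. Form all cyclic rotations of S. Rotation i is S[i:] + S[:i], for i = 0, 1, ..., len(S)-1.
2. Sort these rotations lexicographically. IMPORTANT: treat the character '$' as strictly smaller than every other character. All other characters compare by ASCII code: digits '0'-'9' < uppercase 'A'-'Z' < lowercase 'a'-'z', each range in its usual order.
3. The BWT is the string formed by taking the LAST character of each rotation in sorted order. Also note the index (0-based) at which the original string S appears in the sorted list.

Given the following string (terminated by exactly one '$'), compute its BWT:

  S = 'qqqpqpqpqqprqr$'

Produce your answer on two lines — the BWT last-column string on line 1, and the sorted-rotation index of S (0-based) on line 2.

All 15 rotations (rotation i = S[i:]+S[:i]):
  rot[0] = qqqpqpqpqqprqr$
  rot[1] = qqpqpqpqqprqr$q
  rot[2] = qpqpqpqqprqr$qq
  rot[3] = pqpqpqqprqr$qqq
  rot[4] = qpqpqqprqr$qqqp
  rot[5] = pqpqqprqr$qqqpq
  rot[6] = qpqqprqr$qqqpqp
  rot[7] = pqqprqr$qqqpqpq
  rot[8] = qqprqr$qqqpqpqp
  rot[9] = qprqr$qqqpqpqpq
  rot[10] = prqr$qqqpqpqpqq
  rot[11] = rqr$qqqpqpqpqqp
  rot[12] = qr$qqqpqpqpqqpr
  rot[13] = r$qqqpqpqpqqprq
  rot[14] = $qqqpqpqpqqprqr
Sorted (with $ < everything):
  sorted[0] = $qqqpqpqpqqprqr  (last char: 'r')
  sorted[1] = pqpqpqqprqr$qqq  (last char: 'q')
  sorted[2] = pqpqqprqr$qqqpq  (last char: 'q')
  sorted[3] = pqqprqr$qqqpqpq  (last char: 'q')
  sorted[4] = prqr$qqqpqpqpqq  (last char: 'q')
  sorted[5] = qpqpqpqqprqr$qq  (last char: 'q')
  sorted[6] = qpqpqqprqr$qqqp  (last char: 'p')
  sorted[7] = qpqqprqr$qqqpqp  (last char: 'p')
  sorted[8] = qprqr$qqqpqpqpq  (last char: 'q')
  sorted[9] = qqpqpqpqqprqr$q  (last char: 'q')
  sorted[10] = qqprqr$qqqpqpqp  (last char: 'p')
  sorted[11] = qqqpqpqpqqprqr$  (last char: '$')
  sorted[12] = qr$qqqpqpqpqqpr  (last char: 'r')
  sorted[13] = r$qqqpqpqpqqprq  (last char: 'q')
  sorted[14] = rqr$qqqpqpqpqqp  (last char: 'p')
Last column: rqqqqqppqqp$rqp
Original string S is at sorted index 11

Answer: rqqqqqppqqp$rqp
11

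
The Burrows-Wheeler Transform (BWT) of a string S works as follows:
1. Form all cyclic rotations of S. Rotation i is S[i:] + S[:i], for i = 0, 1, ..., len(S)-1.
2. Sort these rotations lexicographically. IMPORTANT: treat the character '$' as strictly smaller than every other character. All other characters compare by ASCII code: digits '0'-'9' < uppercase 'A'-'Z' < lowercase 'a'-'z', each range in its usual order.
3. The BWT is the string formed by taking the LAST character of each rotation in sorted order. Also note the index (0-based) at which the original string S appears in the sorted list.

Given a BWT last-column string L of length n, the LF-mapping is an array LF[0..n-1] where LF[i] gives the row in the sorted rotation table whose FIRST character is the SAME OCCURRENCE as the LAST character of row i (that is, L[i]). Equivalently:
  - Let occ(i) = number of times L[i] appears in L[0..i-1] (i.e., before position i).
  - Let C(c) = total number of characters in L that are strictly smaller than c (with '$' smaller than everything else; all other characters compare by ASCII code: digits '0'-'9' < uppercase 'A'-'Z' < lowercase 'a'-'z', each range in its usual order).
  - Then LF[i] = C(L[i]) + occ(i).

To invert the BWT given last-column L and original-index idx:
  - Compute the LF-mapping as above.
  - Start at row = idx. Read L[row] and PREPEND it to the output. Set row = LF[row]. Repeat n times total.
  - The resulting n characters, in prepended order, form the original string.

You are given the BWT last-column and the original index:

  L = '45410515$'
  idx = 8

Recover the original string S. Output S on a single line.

Answer: 55411504$

Derivation:
LF mapping: 4 6 5 2 1 7 3 8 0
Walk LF starting at row 8, prepending L[row]:
  step 1: row=8, L[8]='$', prepend. Next row=LF[8]=0
  step 2: row=0, L[0]='4', prepend. Next row=LF[0]=4
  step 3: row=4, L[4]='0', prepend. Next row=LF[4]=1
  step 4: row=1, L[1]='5', prepend. Next row=LF[1]=6
  step 5: row=6, L[6]='1', prepend. Next row=LF[6]=3
  step 6: row=3, L[3]='1', prepend. Next row=LF[3]=2
  step 7: row=2, L[2]='4', prepend. Next row=LF[2]=5
  step 8: row=5, L[5]='5', prepend. Next row=LF[5]=7
  step 9: row=7, L[7]='5', prepend. Next row=LF[7]=8
Reversed output: 55411504$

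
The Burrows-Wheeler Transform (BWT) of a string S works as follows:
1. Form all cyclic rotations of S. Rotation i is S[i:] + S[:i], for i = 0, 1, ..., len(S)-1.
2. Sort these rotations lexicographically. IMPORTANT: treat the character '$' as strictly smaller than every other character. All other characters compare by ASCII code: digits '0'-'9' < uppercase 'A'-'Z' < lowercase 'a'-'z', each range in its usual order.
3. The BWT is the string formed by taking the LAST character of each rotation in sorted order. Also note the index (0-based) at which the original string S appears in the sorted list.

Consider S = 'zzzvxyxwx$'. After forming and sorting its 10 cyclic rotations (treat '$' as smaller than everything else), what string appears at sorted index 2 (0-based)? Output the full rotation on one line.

All 10 rotations (rotation i = S[i:]+S[:i]):
  rot[0] = zzzvxyxwx$
  rot[1] = zzvxyxwx$z
  rot[2] = zvxyxwx$zz
  rot[3] = vxyxwx$zzz
  rot[4] = xyxwx$zzzv
  rot[5] = yxwx$zzzvx
  rot[6] = xwx$zzzvxy
  rot[7] = wx$zzzvxyx
  rot[8] = x$zzzvxyxw
  rot[9] = $zzzvxyxwx
Sorted (with $ < everything):
  sorted[0] = $zzzvxyxwx
  sorted[1] = vxyxwx$zzz
  sorted[2] = wx$zzzvxyx
  sorted[3] = x$zzzvxyxw
  sorted[4] = xwx$zzzvxy
  sorted[5] = xyxwx$zzzv
  sorted[6] = yxwx$zzzvx
  sorted[7] = zvxyxwx$zz
  sorted[8] = zzvxyxwx$z
  sorted[9] = zzzvxyxwx$
sorted[2] = wx$zzzvxyx

Answer: wx$zzzvxyx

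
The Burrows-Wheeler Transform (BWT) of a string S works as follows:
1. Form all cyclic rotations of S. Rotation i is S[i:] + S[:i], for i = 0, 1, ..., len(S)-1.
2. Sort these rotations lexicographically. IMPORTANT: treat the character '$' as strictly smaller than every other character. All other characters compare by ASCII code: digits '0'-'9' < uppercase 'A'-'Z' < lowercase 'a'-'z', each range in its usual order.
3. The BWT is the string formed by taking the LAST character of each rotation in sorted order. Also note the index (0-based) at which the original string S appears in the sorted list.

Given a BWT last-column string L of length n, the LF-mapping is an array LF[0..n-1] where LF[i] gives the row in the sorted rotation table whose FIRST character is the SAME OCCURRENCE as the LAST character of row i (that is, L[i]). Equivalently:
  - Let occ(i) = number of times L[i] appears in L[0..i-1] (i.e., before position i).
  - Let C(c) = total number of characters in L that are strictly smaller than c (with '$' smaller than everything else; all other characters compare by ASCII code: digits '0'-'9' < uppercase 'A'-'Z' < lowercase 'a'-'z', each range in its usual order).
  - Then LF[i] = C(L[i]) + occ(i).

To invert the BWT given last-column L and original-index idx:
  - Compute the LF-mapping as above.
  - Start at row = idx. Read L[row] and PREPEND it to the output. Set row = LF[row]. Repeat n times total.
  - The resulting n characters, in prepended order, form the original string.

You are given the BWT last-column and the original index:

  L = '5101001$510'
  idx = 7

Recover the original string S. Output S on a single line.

LF mapping: 9 5 1 6 2 3 7 0 10 8 4
Walk LF starting at row 7, prepending L[row]:
  step 1: row=7, L[7]='$', prepend. Next row=LF[7]=0
  step 2: row=0, L[0]='5', prepend. Next row=LF[0]=9
  step 3: row=9, L[9]='1', prepend. Next row=LF[9]=8
  step 4: row=8, L[8]='5', prepend. Next row=LF[8]=10
  step 5: row=10, L[10]='0', prepend. Next row=LF[10]=4
  step 6: row=4, L[4]='0', prepend. Next row=LF[4]=2
  step 7: row=2, L[2]='0', prepend. Next row=LF[2]=1
  step 8: row=1, L[1]='1', prepend. Next row=LF[1]=5
  step 9: row=5, L[5]='0', prepend. Next row=LF[5]=3
  step 10: row=3, L[3]='1', prepend. Next row=LF[3]=6
  step 11: row=6, L[6]='1', prepend. Next row=LF[6]=7
Reversed output: 1101000515$

Answer: 1101000515$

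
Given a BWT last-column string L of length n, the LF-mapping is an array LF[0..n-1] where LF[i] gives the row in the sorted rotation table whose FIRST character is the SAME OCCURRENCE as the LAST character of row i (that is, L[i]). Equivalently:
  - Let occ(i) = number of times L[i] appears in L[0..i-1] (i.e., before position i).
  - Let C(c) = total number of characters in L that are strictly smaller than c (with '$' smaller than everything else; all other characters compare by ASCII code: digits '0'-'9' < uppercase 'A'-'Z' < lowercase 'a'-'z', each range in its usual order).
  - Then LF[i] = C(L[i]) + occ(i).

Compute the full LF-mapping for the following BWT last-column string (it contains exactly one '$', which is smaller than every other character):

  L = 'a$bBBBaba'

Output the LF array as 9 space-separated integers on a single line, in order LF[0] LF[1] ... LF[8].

Answer: 4 0 7 1 2 3 5 8 6

Derivation:
Char counts: '$':1, 'B':3, 'a':3, 'b':2
C (first-col start): C('$')=0, C('B')=1, C('a')=4, C('b')=7
L[0]='a': occ=0, LF[0]=C('a')+0=4+0=4
L[1]='$': occ=0, LF[1]=C('$')+0=0+0=0
L[2]='b': occ=0, LF[2]=C('b')+0=7+0=7
L[3]='B': occ=0, LF[3]=C('B')+0=1+0=1
L[4]='B': occ=1, LF[4]=C('B')+1=1+1=2
L[5]='B': occ=2, LF[5]=C('B')+2=1+2=3
L[6]='a': occ=1, LF[6]=C('a')+1=4+1=5
L[7]='b': occ=1, LF[7]=C('b')+1=7+1=8
L[8]='a': occ=2, LF[8]=C('a')+2=4+2=6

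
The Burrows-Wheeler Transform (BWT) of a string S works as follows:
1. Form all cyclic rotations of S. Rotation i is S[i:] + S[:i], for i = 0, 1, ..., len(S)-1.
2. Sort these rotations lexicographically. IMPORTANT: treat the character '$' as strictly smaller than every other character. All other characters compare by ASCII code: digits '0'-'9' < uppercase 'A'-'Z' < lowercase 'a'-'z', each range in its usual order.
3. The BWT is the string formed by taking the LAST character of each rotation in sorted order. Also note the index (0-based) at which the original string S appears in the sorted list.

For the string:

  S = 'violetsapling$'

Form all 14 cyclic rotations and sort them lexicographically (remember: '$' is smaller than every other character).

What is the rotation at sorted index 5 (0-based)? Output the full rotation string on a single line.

Answer: ioletsapling$v

Derivation:
All 14 rotations (rotation i = S[i:]+S[:i]):
  rot[0] = violetsapling$
  rot[1] = ioletsapling$v
  rot[2] = oletsapling$vi
  rot[3] = letsapling$vio
  rot[4] = etsapling$viol
  rot[5] = tsapling$viole
  rot[6] = sapling$violet
  rot[7] = apling$violets
  rot[8] = pling$violetsa
  rot[9] = ling$violetsap
  rot[10] = ing$violetsapl
  rot[11] = ng$violetsapli
  rot[12] = g$violetsaplin
  rot[13] = $violetsapling
Sorted (with $ < everything):
  sorted[0] = $violetsapling
  sorted[1] = apling$violets
  sorted[2] = etsapling$viol
  sorted[3] = g$violetsaplin
  sorted[4] = ing$violetsapl
  sorted[5] = ioletsapling$v
  sorted[6] = letsapling$vio
  sorted[7] = ling$violetsap
  sorted[8] = ng$violetsapli
  sorted[9] = oletsapling$vi
  sorted[10] = pling$violetsa
  sorted[11] = sapling$violet
  sorted[12] = tsapling$viole
  sorted[13] = violetsapling$
sorted[5] = ioletsapling$v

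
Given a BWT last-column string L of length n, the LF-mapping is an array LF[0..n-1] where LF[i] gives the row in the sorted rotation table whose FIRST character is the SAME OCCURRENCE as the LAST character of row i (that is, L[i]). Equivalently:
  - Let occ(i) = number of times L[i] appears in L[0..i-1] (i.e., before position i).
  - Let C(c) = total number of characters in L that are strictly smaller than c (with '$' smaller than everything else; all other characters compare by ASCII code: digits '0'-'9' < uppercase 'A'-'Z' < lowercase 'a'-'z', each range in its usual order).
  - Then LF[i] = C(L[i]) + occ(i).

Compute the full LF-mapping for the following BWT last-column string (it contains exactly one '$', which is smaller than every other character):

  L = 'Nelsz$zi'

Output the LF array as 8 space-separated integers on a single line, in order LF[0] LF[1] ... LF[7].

Char counts: '$':1, 'N':1, 'e':1, 'i':1, 'l':1, 's':1, 'z':2
C (first-col start): C('$')=0, C('N')=1, C('e')=2, C('i')=3, C('l')=4, C('s')=5, C('z')=6
L[0]='N': occ=0, LF[0]=C('N')+0=1+0=1
L[1]='e': occ=0, LF[1]=C('e')+0=2+0=2
L[2]='l': occ=0, LF[2]=C('l')+0=4+0=4
L[3]='s': occ=0, LF[3]=C('s')+0=5+0=5
L[4]='z': occ=0, LF[4]=C('z')+0=6+0=6
L[5]='$': occ=0, LF[5]=C('$')+0=0+0=0
L[6]='z': occ=1, LF[6]=C('z')+1=6+1=7
L[7]='i': occ=0, LF[7]=C('i')+0=3+0=3

Answer: 1 2 4 5 6 0 7 3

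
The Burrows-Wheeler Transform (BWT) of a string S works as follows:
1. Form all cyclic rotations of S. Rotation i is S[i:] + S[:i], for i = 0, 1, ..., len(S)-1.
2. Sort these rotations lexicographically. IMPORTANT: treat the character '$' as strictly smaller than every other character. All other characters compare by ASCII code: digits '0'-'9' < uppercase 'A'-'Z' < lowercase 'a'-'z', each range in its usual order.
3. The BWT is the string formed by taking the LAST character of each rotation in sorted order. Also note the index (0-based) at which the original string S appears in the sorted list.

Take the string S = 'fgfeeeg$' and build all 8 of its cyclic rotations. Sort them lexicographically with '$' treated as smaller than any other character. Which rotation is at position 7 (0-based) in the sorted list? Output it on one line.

Answer: gfeeeg$f

Derivation:
All 8 rotations (rotation i = S[i:]+S[:i]):
  rot[0] = fgfeeeg$
  rot[1] = gfeeeg$f
  rot[2] = feeeg$fg
  rot[3] = eeeg$fgf
  rot[4] = eeg$fgfe
  rot[5] = eg$fgfee
  rot[6] = g$fgfeee
  rot[7] = $fgfeeeg
Sorted (with $ < everything):
  sorted[0] = $fgfeeeg
  sorted[1] = eeeg$fgf
  sorted[2] = eeg$fgfe
  sorted[3] = eg$fgfee
  sorted[4] = feeeg$fg
  sorted[5] = fgfeeeg$
  sorted[6] = g$fgfeee
  sorted[7] = gfeeeg$f
sorted[7] = gfeeeg$f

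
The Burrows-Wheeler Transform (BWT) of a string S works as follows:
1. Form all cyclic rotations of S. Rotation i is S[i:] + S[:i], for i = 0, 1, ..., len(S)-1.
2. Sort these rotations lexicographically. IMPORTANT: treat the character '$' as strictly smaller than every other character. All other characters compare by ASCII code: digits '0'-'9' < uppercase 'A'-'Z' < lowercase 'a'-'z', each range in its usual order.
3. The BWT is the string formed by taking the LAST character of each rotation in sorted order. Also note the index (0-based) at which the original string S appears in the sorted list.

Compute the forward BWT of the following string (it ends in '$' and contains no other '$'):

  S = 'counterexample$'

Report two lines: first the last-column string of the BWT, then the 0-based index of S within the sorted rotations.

Answer: ex$ltrpaucmenoe
2

Derivation:
All 15 rotations (rotation i = S[i:]+S[:i]):
  rot[0] = counterexample$
  rot[1] = ounterexample$c
  rot[2] = unterexample$co
  rot[3] = nterexample$cou
  rot[4] = terexample$coun
  rot[5] = erexample$count
  rot[6] = rexample$counte
  rot[7] = example$counter
  rot[8] = xample$countere
  rot[9] = ample$counterex
  rot[10] = mple$counterexa
  rot[11] = ple$counterexam
  rot[12] = le$counterexamp
  rot[13] = e$counterexampl
  rot[14] = $counterexample
Sorted (with $ < everything):
  sorted[0] = $counterexample  (last char: 'e')
  sorted[1] = ample$counterex  (last char: 'x')
  sorted[2] = counterexample$  (last char: '$')
  sorted[3] = e$counterexampl  (last char: 'l')
  sorted[4] = erexample$count  (last char: 't')
  sorted[5] = example$counter  (last char: 'r')
  sorted[6] = le$counterexamp  (last char: 'p')
  sorted[7] = mple$counterexa  (last char: 'a')
  sorted[8] = nterexample$cou  (last char: 'u')
  sorted[9] = ounterexample$c  (last char: 'c')
  sorted[10] = ple$counterexam  (last char: 'm')
  sorted[11] = rexample$counte  (last char: 'e')
  sorted[12] = terexample$coun  (last char: 'n')
  sorted[13] = unterexample$co  (last char: 'o')
  sorted[14] = xample$countere  (last char: 'e')
Last column: ex$ltrpaucmenoe
Original string S is at sorted index 2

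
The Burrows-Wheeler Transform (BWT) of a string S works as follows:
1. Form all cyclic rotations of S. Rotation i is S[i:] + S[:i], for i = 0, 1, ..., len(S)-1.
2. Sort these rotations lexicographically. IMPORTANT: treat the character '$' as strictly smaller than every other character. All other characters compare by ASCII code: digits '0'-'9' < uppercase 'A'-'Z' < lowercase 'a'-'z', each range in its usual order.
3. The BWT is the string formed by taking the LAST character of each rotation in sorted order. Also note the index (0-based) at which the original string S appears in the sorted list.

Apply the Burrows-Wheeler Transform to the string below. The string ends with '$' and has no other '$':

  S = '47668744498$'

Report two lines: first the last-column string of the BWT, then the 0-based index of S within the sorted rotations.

Answer: 874$47684964
3

Derivation:
All 12 rotations (rotation i = S[i:]+S[:i]):
  rot[0] = 47668744498$
  rot[1] = 7668744498$4
  rot[2] = 668744498$47
  rot[3] = 68744498$476
  rot[4] = 8744498$4766
  rot[5] = 744498$47668
  rot[6] = 44498$476687
  rot[7] = 4498$4766874
  rot[8] = 498$47668744
  rot[9] = 98$476687444
  rot[10] = 8$4766874449
  rot[11] = $47668744498
Sorted (with $ < everything):
  sorted[0] = $47668744498  (last char: '8')
  sorted[1] = 44498$476687  (last char: '7')
  sorted[2] = 4498$4766874  (last char: '4')
  sorted[3] = 47668744498$  (last char: '$')
  sorted[4] = 498$47668744  (last char: '4')
  sorted[5] = 668744498$47  (last char: '7')
  sorted[6] = 68744498$476  (last char: '6')
  sorted[7] = 744498$47668  (last char: '8')
  sorted[8] = 7668744498$4  (last char: '4')
  sorted[9] = 8$4766874449  (last char: '9')
  sorted[10] = 8744498$4766  (last char: '6')
  sorted[11] = 98$476687444  (last char: '4')
Last column: 874$47684964
Original string S is at sorted index 3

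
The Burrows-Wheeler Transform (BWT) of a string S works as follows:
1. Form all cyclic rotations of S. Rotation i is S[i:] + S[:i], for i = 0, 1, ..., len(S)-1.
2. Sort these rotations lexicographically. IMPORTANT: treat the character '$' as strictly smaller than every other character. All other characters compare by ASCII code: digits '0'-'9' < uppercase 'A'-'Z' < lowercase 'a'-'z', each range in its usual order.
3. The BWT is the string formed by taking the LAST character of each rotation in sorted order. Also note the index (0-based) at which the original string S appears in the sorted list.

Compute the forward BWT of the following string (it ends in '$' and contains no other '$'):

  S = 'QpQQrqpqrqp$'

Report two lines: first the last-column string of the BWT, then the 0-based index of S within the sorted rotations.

All 12 rotations (rotation i = S[i:]+S[:i]):
  rot[0] = QpQQrqpqrqp$
  rot[1] = pQQrqpqrqp$Q
  rot[2] = QQrqpqrqp$Qp
  rot[3] = Qrqpqrqp$QpQ
  rot[4] = rqpqrqp$QpQQ
  rot[5] = qpqrqp$QpQQr
  rot[6] = pqrqp$QpQQrq
  rot[7] = qrqp$QpQQrqp
  rot[8] = rqp$QpQQrqpq
  rot[9] = qp$QpQQrqpqr
  rot[10] = p$QpQQrqpqrq
  rot[11] = $QpQQrqpqrqp
Sorted (with $ < everything):
  sorted[0] = $QpQQrqpqrqp  (last char: 'p')
  sorted[1] = QQrqpqrqp$Qp  (last char: 'p')
  sorted[2] = QpQQrqpqrqp$  (last char: '$')
  sorted[3] = Qrqpqrqp$QpQ  (last char: 'Q')
  sorted[4] = p$QpQQrqpqrq  (last char: 'q')
  sorted[5] = pQQrqpqrqp$Q  (last char: 'Q')
  sorted[6] = pqrqp$QpQQrq  (last char: 'q')
  sorted[7] = qp$QpQQrqpqr  (last char: 'r')
  sorted[8] = qpqrqp$QpQQr  (last char: 'r')
  sorted[9] = qrqp$QpQQrqp  (last char: 'p')
  sorted[10] = rqp$QpQQrqpq  (last char: 'q')
  sorted[11] = rqpqrqp$QpQQ  (last char: 'Q')
Last column: pp$QqQqrrpqQ
Original string S is at sorted index 2

Answer: pp$QqQqrrpqQ
2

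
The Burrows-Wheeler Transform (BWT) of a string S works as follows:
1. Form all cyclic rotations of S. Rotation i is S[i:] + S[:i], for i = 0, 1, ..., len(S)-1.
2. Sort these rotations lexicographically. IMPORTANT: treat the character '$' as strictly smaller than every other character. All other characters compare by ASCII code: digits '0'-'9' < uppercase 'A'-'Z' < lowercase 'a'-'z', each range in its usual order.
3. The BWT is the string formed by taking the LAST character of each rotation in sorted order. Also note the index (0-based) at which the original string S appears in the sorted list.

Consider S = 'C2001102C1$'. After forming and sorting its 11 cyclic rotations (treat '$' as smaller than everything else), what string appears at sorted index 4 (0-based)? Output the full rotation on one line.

Answer: 1$C2001102C

Derivation:
All 11 rotations (rotation i = S[i:]+S[:i]):
  rot[0] = C2001102C1$
  rot[1] = 2001102C1$C
  rot[2] = 001102C1$C2
  rot[3] = 01102C1$C20
  rot[4] = 1102C1$C200
  rot[5] = 102C1$C2001
  rot[6] = 02C1$C20011
  rot[7] = 2C1$C200110
  rot[8] = C1$C2001102
  rot[9] = 1$C2001102C
  rot[10] = $C2001102C1
Sorted (with $ < everything):
  sorted[0] = $C2001102C1
  sorted[1] = 001102C1$C2
  sorted[2] = 01102C1$C20
  sorted[3] = 02C1$C20011
  sorted[4] = 1$C2001102C
  sorted[5] = 102C1$C2001
  sorted[6] = 1102C1$C200
  sorted[7] = 2001102C1$C
  sorted[8] = 2C1$C200110
  sorted[9] = C1$C2001102
  sorted[10] = C2001102C1$
sorted[4] = 1$C2001102C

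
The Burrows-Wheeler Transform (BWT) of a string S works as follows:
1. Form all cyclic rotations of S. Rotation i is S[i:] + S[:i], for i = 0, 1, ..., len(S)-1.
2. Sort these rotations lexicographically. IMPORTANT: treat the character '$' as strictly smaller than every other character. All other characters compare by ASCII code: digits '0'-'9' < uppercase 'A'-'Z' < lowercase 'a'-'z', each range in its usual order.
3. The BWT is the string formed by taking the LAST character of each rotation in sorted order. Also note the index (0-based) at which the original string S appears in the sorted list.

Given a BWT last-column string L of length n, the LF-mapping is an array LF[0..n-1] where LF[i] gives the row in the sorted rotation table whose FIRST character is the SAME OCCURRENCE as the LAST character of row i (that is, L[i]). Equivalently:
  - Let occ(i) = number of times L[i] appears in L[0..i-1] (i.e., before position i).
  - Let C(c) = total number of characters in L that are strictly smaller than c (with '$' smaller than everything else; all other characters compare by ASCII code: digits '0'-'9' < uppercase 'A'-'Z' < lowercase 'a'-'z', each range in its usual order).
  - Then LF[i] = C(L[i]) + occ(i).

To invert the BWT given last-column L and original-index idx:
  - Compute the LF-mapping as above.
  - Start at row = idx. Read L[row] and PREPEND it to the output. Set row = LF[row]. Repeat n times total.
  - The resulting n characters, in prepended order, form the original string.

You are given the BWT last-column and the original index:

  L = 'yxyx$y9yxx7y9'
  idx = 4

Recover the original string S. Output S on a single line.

Answer: x7yx9yyxy9xy$

Derivation:
LF mapping: 8 4 9 5 0 10 2 11 6 7 1 12 3
Walk LF starting at row 4, prepending L[row]:
  step 1: row=4, L[4]='$', prepend. Next row=LF[4]=0
  step 2: row=0, L[0]='y', prepend. Next row=LF[0]=8
  step 3: row=8, L[8]='x', prepend. Next row=LF[8]=6
  step 4: row=6, L[6]='9', prepend. Next row=LF[6]=2
  step 5: row=2, L[2]='y', prepend. Next row=LF[2]=9
  step 6: row=9, L[9]='x', prepend. Next row=LF[9]=7
  step 7: row=7, L[7]='y', prepend. Next row=LF[7]=11
  step 8: row=11, L[11]='y', prepend. Next row=LF[11]=12
  step 9: row=12, L[12]='9', prepend. Next row=LF[12]=3
  step 10: row=3, L[3]='x', prepend. Next row=LF[3]=5
  step 11: row=5, L[5]='y', prepend. Next row=LF[5]=10
  step 12: row=10, L[10]='7', prepend. Next row=LF[10]=1
  step 13: row=1, L[1]='x', prepend. Next row=LF[1]=4
Reversed output: x7yx9yyxy9xy$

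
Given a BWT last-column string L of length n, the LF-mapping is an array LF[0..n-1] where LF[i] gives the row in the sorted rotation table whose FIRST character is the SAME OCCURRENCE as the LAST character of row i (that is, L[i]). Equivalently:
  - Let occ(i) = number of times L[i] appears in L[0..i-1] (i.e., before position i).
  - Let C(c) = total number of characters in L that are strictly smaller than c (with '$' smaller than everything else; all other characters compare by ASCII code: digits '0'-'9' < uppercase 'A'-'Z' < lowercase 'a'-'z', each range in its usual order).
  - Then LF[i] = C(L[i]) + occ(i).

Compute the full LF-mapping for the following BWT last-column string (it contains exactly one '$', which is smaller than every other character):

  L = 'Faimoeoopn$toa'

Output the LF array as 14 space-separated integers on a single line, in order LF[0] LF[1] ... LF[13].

Answer: 1 2 5 6 8 4 9 10 12 7 0 13 11 3

Derivation:
Char counts: '$':1, 'F':1, 'a':2, 'e':1, 'i':1, 'm':1, 'n':1, 'o':4, 'p':1, 't':1
C (first-col start): C('$')=0, C('F')=1, C('a')=2, C('e')=4, C('i')=5, C('m')=6, C('n')=7, C('o')=8, C('p')=12, C('t')=13
L[0]='F': occ=0, LF[0]=C('F')+0=1+0=1
L[1]='a': occ=0, LF[1]=C('a')+0=2+0=2
L[2]='i': occ=0, LF[2]=C('i')+0=5+0=5
L[3]='m': occ=0, LF[3]=C('m')+0=6+0=6
L[4]='o': occ=0, LF[4]=C('o')+0=8+0=8
L[5]='e': occ=0, LF[5]=C('e')+0=4+0=4
L[6]='o': occ=1, LF[6]=C('o')+1=8+1=9
L[7]='o': occ=2, LF[7]=C('o')+2=8+2=10
L[8]='p': occ=0, LF[8]=C('p')+0=12+0=12
L[9]='n': occ=0, LF[9]=C('n')+0=7+0=7
L[10]='$': occ=0, LF[10]=C('$')+0=0+0=0
L[11]='t': occ=0, LF[11]=C('t')+0=13+0=13
L[12]='o': occ=3, LF[12]=C('o')+3=8+3=11
L[13]='a': occ=1, LF[13]=C('a')+1=2+1=3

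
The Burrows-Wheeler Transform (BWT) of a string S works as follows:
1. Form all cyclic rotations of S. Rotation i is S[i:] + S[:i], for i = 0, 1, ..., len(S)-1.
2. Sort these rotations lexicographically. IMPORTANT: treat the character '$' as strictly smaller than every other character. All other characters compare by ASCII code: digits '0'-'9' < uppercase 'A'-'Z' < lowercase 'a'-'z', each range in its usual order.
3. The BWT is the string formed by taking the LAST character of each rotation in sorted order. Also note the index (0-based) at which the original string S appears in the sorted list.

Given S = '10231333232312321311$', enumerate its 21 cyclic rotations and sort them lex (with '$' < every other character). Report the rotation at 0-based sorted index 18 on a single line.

All 21 rotations (rotation i = S[i:]+S[:i]):
  rot[0] = 10231333232312321311$
  rot[1] = 0231333232312321311$1
  rot[2] = 231333232312321311$10
  rot[3] = 31333232312321311$102
  rot[4] = 1333232312321311$1023
  rot[5] = 333232312321311$10231
  rot[6] = 33232312321311$102313
  rot[7] = 3232312321311$1023133
  rot[8] = 232312321311$10231333
  rot[9] = 32312321311$102313332
  rot[10] = 2312321311$1023133323
  rot[11] = 312321311$10231333232
  rot[12] = 12321311$102313332323
  rot[13] = 2321311$1023133323231
  rot[14] = 321311$10231333232312
  rot[15] = 21311$102313332323123
  rot[16] = 1311$1023133323231232
  rot[17] = 311$10231333232312321
  rot[18] = 11$102313332323123213
  rot[19] = 1$1023133323231232131
  rot[20] = $10231333232312321311
Sorted (with $ < everything):
  sorted[0] = $10231333232312321311
  sorted[1] = 0231333232312321311$1
  sorted[2] = 1$1023133323231232131
  sorted[3] = 10231333232312321311$
  sorted[4] = 11$102313332323123213
  sorted[5] = 12321311$102313332323
  sorted[6] = 1311$1023133323231232
  sorted[7] = 1333232312321311$1023
  sorted[8] = 21311$102313332323123
  sorted[9] = 2312321311$1023133323
  sorted[10] = 231333232312321311$10
  sorted[11] = 2321311$1023133323231
  sorted[12] = 232312321311$10231333
  sorted[13] = 311$10231333232312321
  sorted[14] = 312321311$10231333232
  sorted[15] = 31333232312321311$102
  sorted[16] = 321311$10231333232312
  sorted[17] = 32312321311$102313332
  sorted[18] = 3232312321311$1023133
  sorted[19] = 33232312321311$102313
  sorted[20] = 333232312321311$10231
sorted[18] = 3232312321311$1023133

Answer: 3232312321311$1023133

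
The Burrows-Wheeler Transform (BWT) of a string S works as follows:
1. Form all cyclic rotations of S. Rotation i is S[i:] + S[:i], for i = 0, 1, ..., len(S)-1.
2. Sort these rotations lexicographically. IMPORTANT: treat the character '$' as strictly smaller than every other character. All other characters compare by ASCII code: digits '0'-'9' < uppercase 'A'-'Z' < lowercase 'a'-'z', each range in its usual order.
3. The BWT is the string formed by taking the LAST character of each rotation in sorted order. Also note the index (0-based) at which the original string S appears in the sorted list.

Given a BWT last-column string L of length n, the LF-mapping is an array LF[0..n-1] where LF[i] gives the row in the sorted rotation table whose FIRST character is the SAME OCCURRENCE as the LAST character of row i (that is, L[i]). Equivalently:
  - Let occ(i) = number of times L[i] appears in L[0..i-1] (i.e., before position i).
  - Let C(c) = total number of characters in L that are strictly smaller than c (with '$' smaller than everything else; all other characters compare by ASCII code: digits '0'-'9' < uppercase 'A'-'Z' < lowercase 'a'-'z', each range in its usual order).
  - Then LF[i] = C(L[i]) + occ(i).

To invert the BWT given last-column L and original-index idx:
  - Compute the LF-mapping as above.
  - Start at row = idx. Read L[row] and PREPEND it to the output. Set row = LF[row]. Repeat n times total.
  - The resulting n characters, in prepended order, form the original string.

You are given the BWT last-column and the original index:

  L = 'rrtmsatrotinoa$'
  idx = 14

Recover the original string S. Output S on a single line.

LF mapping: 8 9 12 4 11 1 13 10 6 14 3 5 7 2 0
Walk LF starting at row 14, prepending L[row]:
  step 1: row=14, L[14]='$', prepend. Next row=LF[14]=0
  step 2: row=0, L[0]='r', prepend. Next row=LF[0]=8
  step 3: row=8, L[8]='o', prepend. Next row=LF[8]=6
  step 4: row=6, L[6]='t', prepend. Next row=LF[6]=13
  step 5: row=13, L[13]='a', prepend. Next row=LF[13]=2
  step 6: row=2, L[2]='t', prepend. Next row=LF[2]=12
  step 7: row=12, L[12]='o', prepend. Next row=LF[12]=7
  step 8: row=7, L[7]='r', prepend. Next row=LF[7]=10
  step 9: row=10, L[10]='i', prepend. Next row=LF[10]=3
  step 10: row=3, L[3]='m', prepend. Next row=LF[3]=4
  step 11: row=4, L[4]='s', prepend. Next row=LF[4]=11
  step 12: row=11, L[11]='n', prepend. Next row=LF[11]=5
  step 13: row=5, L[5]='a', prepend. Next row=LF[5]=1
  step 14: row=1, L[1]='r', prepend. Next row=LF[1]=9
  step 15: row=9, L[9]='t', prepend. Next row=LF[9]=14
Reversed output: transmirotator$

Answer: transmirotator$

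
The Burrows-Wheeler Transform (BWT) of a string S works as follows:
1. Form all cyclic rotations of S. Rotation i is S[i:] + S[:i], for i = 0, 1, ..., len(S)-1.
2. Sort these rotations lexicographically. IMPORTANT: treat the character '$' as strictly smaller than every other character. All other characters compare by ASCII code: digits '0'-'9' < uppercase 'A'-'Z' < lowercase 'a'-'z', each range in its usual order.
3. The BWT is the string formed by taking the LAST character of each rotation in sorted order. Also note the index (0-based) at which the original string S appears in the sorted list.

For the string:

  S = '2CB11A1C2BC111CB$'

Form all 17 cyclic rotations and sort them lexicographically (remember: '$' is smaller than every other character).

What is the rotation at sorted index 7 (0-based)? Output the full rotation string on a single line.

Answer: 2BC111CB$2CB11A1C

Derivation:
All 17 rotations (rotation i = S[i:]+S[:i]):
  rot[0] = 2CB11A1C2BC111CB$
  rot[1] = CB11A1C2BC111CB$2
  rot[2] = B11A1C2BC111CB$2C
  rot[3] = 11A1C2BC111CB$2CB
  rot[4] = 1A1C2BC111CB$2CB1
  rot[5] = A1C2BC111CB$2CB11
  rot[6] = 1C2BC111CB$2CB11A
  rot[7] = C2BC111CB$2CB11A1
  rot[8] = 2BC111CB$2CB11A1C
  rot[9] = BC111CB$2CB11A1C2
  rot[10] = C111CB$2CB11A1C2B
  rot[11] = 111CB$2CB11A1C2BC
  rot[12] = 11CB$2CB11A1C2BC1
  rot[13] = 1CB$2CB11A1C2BC11
  rot[14] = CB$2CB11A1C2BC111
  rot[15] = B$2CB11A1C2BC111C
  rot[16] = $2CB11A1C2BC111CB
Sorted (with $ < everything):
  sorted[0] = $2CB11A1C2BC111CB
  sorted[1] = 111CB$2CB11A1C2BC
  sorted[2] = 11A1C2BC111CB$2CB
  sorted[3] = 11CB$2CB11A1C2BC1
  sorted[4] = 1A1C2BC111CB$2CB1
  sorted[5] = 1C2BC111CB$2CB11A
  sorted[6] = 1CB$2CB11A1C2BC11
  sorted[7] = 2BC111CB$2CB11A1C
  sorted[8] = 2CB11A1C2BC111CB$
  sorted[9] = A1C2BC111CB$2CB11
  sorted[10] = B$2CB11A1C2BC111C
  sorted[11] = B11A1C2BC111CB$2C
  sorted[12] = BC111CB$2CB11A1C2
  sorted[13] = C111CB$2CB11A1C2B
  sorted[14] = C2BC111CB$2CB11A1
  sorted[15] = CB$2CB11A1C2BC111
  sorted[16] = CB11A1C2BC111CB$2
sorted[7] = 2BC111CB$2CB11A1C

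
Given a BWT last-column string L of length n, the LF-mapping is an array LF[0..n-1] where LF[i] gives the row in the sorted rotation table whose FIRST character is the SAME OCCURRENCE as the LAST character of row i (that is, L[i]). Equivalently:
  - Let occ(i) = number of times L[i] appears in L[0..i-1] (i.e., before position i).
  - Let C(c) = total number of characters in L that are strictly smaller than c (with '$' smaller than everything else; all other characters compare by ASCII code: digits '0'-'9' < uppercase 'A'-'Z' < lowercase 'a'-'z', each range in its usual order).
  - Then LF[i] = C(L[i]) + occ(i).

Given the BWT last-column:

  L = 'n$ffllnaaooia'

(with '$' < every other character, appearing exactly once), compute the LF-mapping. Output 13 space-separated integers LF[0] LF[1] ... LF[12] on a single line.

Answer: 9 0 4 5 7 8 10 1 2 11 12 6 3

Derivation:
Char counts: '$':1, 'a':3, 'f':2, 'i':1, 'l':2, 'n':2, 'o':2
C (first-col start): C('$')=0, C('a')=1, C('f')=4, C('i')=6, C('l')=7, C('n')=9, C('o')=11
L[0]='n': occ=0, LF[0]=C('n')+0=9+0=9
L[1]='$': occ=0, LF[1]=C('$')+0=0+0=0
L[2]='f': occ=0, LF[2]=C('f')+0=4+0=4
L[3]='f': occ=1, LF[3]=C('f')+1=4+1=5
L[4]='l': occ=0, LF[4]=C('l')+0=7+0=7
L[5]='l': occ=1, LF[5]=C('l')+1=7+1=8
L[6]='n': occ=1, LF[6]=C('n')+1=9+1=10
L[7]='a': occ=0, LF[7]=C('a')+0=1+0=1
L[8]='a': occ=1, LF[8]=C('a')+1=1+1=2
L[9]='o': occ=0, LF[9]=C('o')+0=11+0=11
L[10]='o': occ=1, LF[10]=C('o')+1=11+1=12
L[11]='i': occ=0, LF[11]=C('i')+0=6+0=6
L[12]='a': occ=2, LF[12]=C('a')+2=1+2=3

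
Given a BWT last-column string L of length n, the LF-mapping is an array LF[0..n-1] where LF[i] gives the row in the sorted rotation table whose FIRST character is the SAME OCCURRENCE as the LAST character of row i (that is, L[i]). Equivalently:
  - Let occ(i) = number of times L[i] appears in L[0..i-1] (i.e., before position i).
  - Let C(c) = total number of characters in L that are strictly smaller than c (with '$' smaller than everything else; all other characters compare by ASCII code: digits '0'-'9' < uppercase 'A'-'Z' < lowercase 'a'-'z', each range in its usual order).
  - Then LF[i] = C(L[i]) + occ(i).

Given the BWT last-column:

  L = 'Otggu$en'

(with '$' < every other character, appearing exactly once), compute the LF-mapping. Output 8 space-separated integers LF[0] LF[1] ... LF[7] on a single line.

Char counts: '$':1, 'O':1, 'e':1, 'g':2, 'n':1, 't':1, 'u':1
C (first-col start): C('$')=0, C('O')=1, C('e')=2, C('g')=3, C('n')=5, C('t')=6, C('u')=7
L[0]='O': occ=0, LF[0]=C('O')+0=1+0=1
L[1]='t': occ=0, LF[1]=C('t')+0=6+0=6
L[2]='g': occ=0, LF[2]=C('g')+0=3+0=3
L[3]='g': occ=1, LF[3]=C('g')+1=3+1=4
L[4]='u': occ=0, LF[4]=C('u')+0=7+0=7
L[5]='$': occ=0, LF[5]=C('$')+0=0+0=0
L[6]='e': occ=0, LF[6]=C('e')+0=2+0=2
L[7]='n': occ=0, LF[7]=C('n')+0=5+0=5

Answer: 1 6 3 4 7 0 2 5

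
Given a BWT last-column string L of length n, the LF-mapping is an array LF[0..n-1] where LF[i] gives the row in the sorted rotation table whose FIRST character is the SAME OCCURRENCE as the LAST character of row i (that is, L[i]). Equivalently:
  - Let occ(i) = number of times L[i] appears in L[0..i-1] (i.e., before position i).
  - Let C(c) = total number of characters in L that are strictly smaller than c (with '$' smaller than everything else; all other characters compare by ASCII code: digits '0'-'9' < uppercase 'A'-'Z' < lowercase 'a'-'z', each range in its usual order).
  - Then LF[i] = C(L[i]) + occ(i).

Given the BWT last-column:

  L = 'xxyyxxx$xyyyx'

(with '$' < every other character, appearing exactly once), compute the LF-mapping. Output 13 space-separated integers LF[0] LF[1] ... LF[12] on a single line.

Answer: 1 2 8 9 3 4 5 0 6 10 11 12 7

Derivation:
Char counts: '$':1, 'x':7, 'y':5
C (first-col start): C('$')=0, C('x')=1, C('y')=8
L[0]='x': occ=0, LF[0]=C('x')+0=1+0=1
L[1]='x': occ=1, LF[1]=C('x')+1=1+1=2
L[2]='y': occ=0, LF[2]=C('y')+0=8+0=8
L[3]='y': occ=1, LF[3]=C('y')+1=8+1=9
L[4]='x': occ=2, LF[4]=C('x')+2=1+2=3
L[5]='x': occ=3, LF[5]=C('x')+3=1+3=4
L[6]='x': occ=4, LF[6]=C('x')+4=1+4=5
L[7]='$': occ=0, LF[7]=C('$')+0=0+0=0
L[8]='x': occ=5, LF[8]=C('x')+5=1+5=6
L[9]='y': occ=2, LF[9]=C('y')+2=8+2=10
L[10]='y': occ=3, LF[10]=C('y')+3=8+3=11
L[11]='y': occ=4, LF[11]=C('y')+4=8+4=12
L[12]='x': occ=6, LF[12]=C('x')+6=1+6=7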